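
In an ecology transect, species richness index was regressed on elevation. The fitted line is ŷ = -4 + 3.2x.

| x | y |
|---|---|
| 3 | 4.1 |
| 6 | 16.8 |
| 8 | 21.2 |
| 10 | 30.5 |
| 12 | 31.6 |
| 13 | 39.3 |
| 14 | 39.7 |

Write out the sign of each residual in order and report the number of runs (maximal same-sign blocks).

x=3: ŷ = -4 + 3.2·3 = 5.6; e = 4.1 − 5.6 = -1.5
x=6: ŷ = -4 + 3.2·6 = 15.2; e = 16.8 − 15.2 = 1.6
x=8: ŷ = -4 + 3.2·8 = 21.6; e = 21.2 − 21.6 = -0.4
x=10: ŷ = -4 + 3.2·10 = 28; e = 30.5 − 28 = 2.5
x=12: ŷ = -4 + 3.2·12 = 34.4; e = 31.6 − 34.4 = -2.8
x=13: ŷ = -4 + 3.2·13 = 37.6; e = 39.3 − 37.6 = 1.7
x=14: ŷ = -4 + 3.2·14 = 40.8; e = 39.7 − 40.8 = -1.1
Signs: − + − + − + −
Runs: −×1, +×1, −×1, +×1, −×1, +×1, −×1 → 7

7 runs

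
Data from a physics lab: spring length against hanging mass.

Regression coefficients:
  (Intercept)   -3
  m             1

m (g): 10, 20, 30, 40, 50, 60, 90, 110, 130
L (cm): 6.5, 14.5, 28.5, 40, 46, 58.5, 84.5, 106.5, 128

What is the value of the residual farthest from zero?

r = 3

m=10: L̂ = -3 + 10 = 7; r = 6.5 − 7 = -0.5
m=20: L̂ = -3 + 20 = 17; r = 14.5 − 17 = -2.5
m=30: L̂ = -3 + 30 = 27; r = 28.5 − 27 = 1.5
m=40: L̂ = -3 + 40 = 37; r = 40 − 37 = 3
m=50: L̂ = -3 + 50 = 47; r = 46 − 47 = -1
m=60: L̂ = -3 + 60 = 57; r = 58.5 − 57 = 1.5
m=90: L̂ = -3 + 90 = 87; r = 84.5 − 87 = -2.5
m=110: L̂ = -3 + 110 = 107; r = 106.5 − 107 = -0.5
m=130: L̂ = -3 + 130 = 127; r = 128 − 127 = 1
Largest |r| is 3 at m = 40, residual 3.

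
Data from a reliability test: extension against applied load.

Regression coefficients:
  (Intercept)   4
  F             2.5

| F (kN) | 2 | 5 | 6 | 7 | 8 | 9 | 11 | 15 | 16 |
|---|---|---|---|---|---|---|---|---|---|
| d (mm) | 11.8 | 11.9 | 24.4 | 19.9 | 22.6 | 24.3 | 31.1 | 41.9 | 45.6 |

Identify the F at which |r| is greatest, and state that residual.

F=2: ŷ = 4 + 2.5·2 = 9; r = 11.8 − 9 = 2.8
F=5: ŷ = 4 + 2.5·5 = 16.5; r = 11.9 − 16.5 = -4.6
F=6: ŷ = 4 + 2.5·6 = 19; r = 24.4 − 19 = 5.4
F=7: ŷ = 4 + 2.5·7 = 21.5; r = 19.9 − 21.5 = -1.6
F=8: ŷ = 4 + 2.5·8 = 24; r = 22.6 − 24 = -1.4
F=9: ŷ = 4 + 2.5·9 = 26.5; r = 24.3 − 26.5 = -2.2
F=11: ŷ = 4 + 2.5·11 = 31.5; r = 31.1 − 31.5 = -0.4
F=15: ŷ = 4 + 2.5·15 = 41.5; r = 41.9 − 41.5 = 0.4
F=16: ŷ = 4 + 2.5·16 = 44; r = 45.6 − 44 = 1.6
Largest |r| is 5.4 at F = 6, residual 5.4.

F = 6, r = 5.4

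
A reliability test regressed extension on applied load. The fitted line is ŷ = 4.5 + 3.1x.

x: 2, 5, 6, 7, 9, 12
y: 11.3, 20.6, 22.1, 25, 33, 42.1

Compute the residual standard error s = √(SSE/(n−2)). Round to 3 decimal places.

x=2: ŷ = 4.5 + 3.1·2 = 10.7; r = 11.3 − 10.7 = 0.6
x=5: ŷ = 4.5 + 3.1·5 = 20; r = 20.6 − 20 = 0.6
x=6: ŷ = 4.5 + 3.1·6 = 23.1; r = 22.1 − 23.1 = -1
x=7: ŷ = 4.5 + 3.1·7 = 26.2; r = 25 − 26.2 = -1.2
x=9: ŷ = 4.5 + 3.1·9 = 32.4; r = 33 − 32.4 = 0.6
x=12: ŷ = 4.5 + 3.1·12 = 41.7; r = 42.1 − 41.7 = 0.4
SSE = 0.36 + 0.36 + 1 + 1.44 + 0.36 + 0.16 = 3.68
s = √(3.68/4) = √0.92 ≈ 0.959

s = 0.959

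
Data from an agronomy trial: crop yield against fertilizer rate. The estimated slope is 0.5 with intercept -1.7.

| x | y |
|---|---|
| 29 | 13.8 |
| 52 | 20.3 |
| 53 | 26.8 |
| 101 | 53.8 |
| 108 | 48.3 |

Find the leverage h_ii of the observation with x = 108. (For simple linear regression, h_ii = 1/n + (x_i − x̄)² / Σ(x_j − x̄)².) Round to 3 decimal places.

h = 0.531

x̄ = (29 + 52 + 53 + 101 + 108)/5 = 68.6
Σ(x − x̄)² = 1568.16 + 275.56 + 243.36 + 1049.76 + 1552.36 = 4689.2
h = 1/5 + (39.4)²/4689.2 = 0.2 + 0.33105 = 0.531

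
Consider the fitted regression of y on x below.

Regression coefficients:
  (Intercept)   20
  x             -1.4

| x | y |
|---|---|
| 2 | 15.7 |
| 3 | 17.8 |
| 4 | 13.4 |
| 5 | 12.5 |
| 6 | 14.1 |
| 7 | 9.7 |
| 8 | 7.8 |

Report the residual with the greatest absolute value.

x=2: ŷ = 20 − 1.4·2 = 17.2; r = 15.7 − 17.2 = -1.5
x=3: ŷ = 20 − 1.4·3 = 15.8; r = 17.8 − 15.8 = 2
x=4: ŷ = 20 − 1.4·4 = 14.4; r = 13.4 − 14.4 = -1
x=5: ŷ = 20 − 1.4·5 = 13; r = 12.5 − 13 = -0.5
x=6: ŷ = 20 − 1.4·6 = 11.6; r = 14.1 − 11.6 = 2.5
x=7: ŷ = 20 − 1.4·7 = 10.2; r = 9.7 − 10.2 = -0.5
x=8: ŷ = 20 − 1.4·8 = 8.8; r = 7.8 − 8.8 = -1
Largest |r| is 2.5 at x = 6, residual 2.5.

r = 2.5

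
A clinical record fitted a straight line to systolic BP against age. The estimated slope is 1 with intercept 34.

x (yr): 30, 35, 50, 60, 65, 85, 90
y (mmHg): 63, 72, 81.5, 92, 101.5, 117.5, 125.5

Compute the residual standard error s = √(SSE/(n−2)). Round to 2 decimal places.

s = 2.49

x=30: ŷ = 34 + 30 = 64; e = 63 − 64 = -1
x=35: ŷ = 34 + 35 = 69; e = 72 − 69 = 3
x=50: ŷ = 34 + 50 = 84; e = 81.5 − 84 = -2.5
x=60: ŷ = 34 + 60 = 94; e = 92 − 94 = -2
x=65: ŷ = 34 + 65 = 99; e = 101.5 − 99 = 2.5
x=85: ŷ = 34 + 85 = 119; e = 117.5 − 119 = -1.5
x=90: ŷ = 34 + 90 = 124; e = 125.5 − 124 = 1.5
SSE = 1 + 9 + 6.25 + 4 + 6.25 + 2.25 + 2.25 = 31
s = √(31/5) = √6.2 ≈ 2.49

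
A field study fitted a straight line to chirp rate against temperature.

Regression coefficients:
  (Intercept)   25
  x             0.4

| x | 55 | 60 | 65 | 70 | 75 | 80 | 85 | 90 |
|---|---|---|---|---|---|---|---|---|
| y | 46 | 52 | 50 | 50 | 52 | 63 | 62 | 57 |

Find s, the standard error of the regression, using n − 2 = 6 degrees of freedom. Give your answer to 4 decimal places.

s = 3.8730

x=55: ŷ = 25 + 0.4·55 = 47; r = 46 − 47 = -1
x=60: ŷ = 25 + 0.4·60 = 49; r = 52 − 49 = 3
x=65: ŷ = 25 + 0.4·65 = 51; r = 50 − 51 = -1
x=70: ŷ = 25 + 0.4·70 = 53; r = 50 − 53 = -3
x=75: ŷ = 25 + 0.4·75 = 55; r = 52 − 55 = -3
x=80: ŷ = 25 + 0.4·80 = 57; r = 63 − 57 = 6
x=85: ŷ = 25 + 0.4·85 = 59; r = 62 − 59 = 3
x=90: ŷ = 25 + 0.4·90 = 61; r = 57 − 61 = -4
SSE = 1 + 9 + 1 + 9 + 9 + 36 + 9 + 16 = 90
s = √(90/6) = √15 ≈ 3.8730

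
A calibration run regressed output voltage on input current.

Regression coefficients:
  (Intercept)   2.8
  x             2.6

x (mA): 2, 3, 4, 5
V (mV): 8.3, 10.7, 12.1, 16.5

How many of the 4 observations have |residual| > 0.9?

1

x=2: V̂ = 2.8 + 2.6·2 = 8; e = 8.3 − 8 = 0.3
x=3: V̂ = 2.8 + 2.6·3 = 10.6; e = 10.7 − 10.6 = 0.1
x=4: V̂ = 2.8 + 2.6·4 = 13.2; e = 12.1 − 13.2 = -1.1
x=5: V̂ = 2.8 + 2.6·5 = 15.8; e = 16.5 − 15.8 = 0.7
|e| > 0.9: x=4 (|e|=1.1) → 1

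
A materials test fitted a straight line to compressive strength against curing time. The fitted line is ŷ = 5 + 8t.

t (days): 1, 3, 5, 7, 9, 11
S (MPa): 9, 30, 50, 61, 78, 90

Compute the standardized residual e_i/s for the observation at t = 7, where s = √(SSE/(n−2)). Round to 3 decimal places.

0.000

t=1: ŷ = 5 + 8·1 = 13; e = 9 − 13 = -4
t=3: ŷ = 5 + 8·3 = 29; e = 30 − 29 = 1
t=5: ŷ = 5 + 8·5 = 45; e = 50 − 45 = 5
t=7: ŷ = 5 + 8·7 = 61; e = 61 − 61 = 0
t=9: ŷ = 5 + 8·9 = 77; e = 78 − 77 = 1
t=11: ŷ = 5 + 8·11 = 93; e = 90 − 93 = -3
SSE = 16 + 1 + 25 + 0 + 1 + 9 = 52
s = √(52/4) = 3.60555
e/s = 0 / 3.60555 = 0.000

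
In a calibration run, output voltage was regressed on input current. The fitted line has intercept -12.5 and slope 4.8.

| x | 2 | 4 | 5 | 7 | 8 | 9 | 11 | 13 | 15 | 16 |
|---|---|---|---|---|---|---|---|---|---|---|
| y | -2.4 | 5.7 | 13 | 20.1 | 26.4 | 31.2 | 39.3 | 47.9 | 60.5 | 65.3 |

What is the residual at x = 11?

ŷ = -12.5 + 4.8·11 = 40.3
r = 39.3 − 40.3 = -1

r = -1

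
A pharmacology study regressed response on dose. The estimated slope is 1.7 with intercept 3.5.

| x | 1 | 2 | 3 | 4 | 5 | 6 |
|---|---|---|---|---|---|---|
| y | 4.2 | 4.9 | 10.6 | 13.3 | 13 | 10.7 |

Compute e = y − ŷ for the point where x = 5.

ŷ = 3.5 + 1.7·5 = 12
e = 13 − 12 = 1

e = 1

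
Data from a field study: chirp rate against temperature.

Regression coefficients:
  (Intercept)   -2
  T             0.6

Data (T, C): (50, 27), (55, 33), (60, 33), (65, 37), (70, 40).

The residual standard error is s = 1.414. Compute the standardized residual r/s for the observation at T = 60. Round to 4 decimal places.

-0.7072

Ĉ = -2 + 0.6·60 = 34
r = 33 − 34 = -1
r/s = -1 / 1.414 = -0.7072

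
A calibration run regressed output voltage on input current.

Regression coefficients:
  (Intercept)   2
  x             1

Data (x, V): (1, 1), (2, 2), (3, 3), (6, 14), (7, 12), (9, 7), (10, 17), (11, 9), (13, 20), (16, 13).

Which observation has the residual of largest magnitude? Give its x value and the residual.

x = 6, r = 6

x=1: ŷ = 2 + 1 = 3; r = 1 − 3 = -2
x=2: ŷ = 2 + 2 = 4; r = 2 − 4 = -2
x=3: ŷ = 2 + 3 = 5; r = 3 − 5 = -2
x=6: ŷ = 2 + 6 = 8; r = 14 − 8 = 6
x=7: ŷ = 2 + 7 = 9; r = 12 − 9 = 3
x=9: ŷ = 2 + 9 = 11; r = 7 − 11 = -4
x=10: ŷ = 2 + 10 = 12; r = 17 − 12 = 5
x=11: ŷ = 2 + 11 = 13; r = 9 − 13 = -4
x=13: ŷ = 2 + 13 = 15; r = 20 − 15 = 5
x=16: ŷ = 2 + 16 = 18; r = 13 − 18 = -5
Largest |r| is 6 at x = 6, residual 6.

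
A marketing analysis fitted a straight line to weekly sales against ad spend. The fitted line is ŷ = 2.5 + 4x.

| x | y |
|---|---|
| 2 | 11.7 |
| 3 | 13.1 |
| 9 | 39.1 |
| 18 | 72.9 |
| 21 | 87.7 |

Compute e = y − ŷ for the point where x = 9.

e = 0.6

ŷ = 2.5 + 4·9 = 38.5
e = 39.1 − 38.5 = 0.6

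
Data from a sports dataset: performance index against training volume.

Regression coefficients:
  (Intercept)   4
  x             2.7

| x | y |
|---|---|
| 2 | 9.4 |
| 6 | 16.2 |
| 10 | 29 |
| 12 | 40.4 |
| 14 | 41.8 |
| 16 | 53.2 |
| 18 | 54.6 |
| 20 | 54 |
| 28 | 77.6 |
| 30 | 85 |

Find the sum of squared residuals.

x=2: ŷ = 4 + 2.7·2 = 9.4; e = 9.4 − 9.4 = 0
x=6: ŷ = 4 + 2.7·6 = 20.2; e = 16.2 − 20.2 = -4
x=10: ŷ = 4 + 2.7·10 = 31; e = 29 − 31 = -2
x=12: ŷ = 4 + 2.7·12 = 36.4; e = 40.4 − 36.4 = 4
x=14: ŷ = 4 + 2.7·14 = 41.8; e = 41.8 − 41.8 = 0
x=16: ŷ = 4 + 2.7·16 = 47.2; e = 53.2 − 47.2 = 6
x=18: ŷ = 4 + 2.7·18 = 52.6; e = 54.6 − 52.6 = 2
x=20: ŷ = 4 + 2.7·20 = 58; e = 54 − 58 = -4
x=28: ŷ = 4 + 2.7·28 = 79.6; e = 77.6 − 79.6 = -2
x=30: ŷ = 4 + 2.7·30 = 85; e = 85 − 85 = 0
SSE = 0 + 16 + 4 + 16 + 0 + 36 + 4 + 16 + 4 + 0 = 96

SSE = 96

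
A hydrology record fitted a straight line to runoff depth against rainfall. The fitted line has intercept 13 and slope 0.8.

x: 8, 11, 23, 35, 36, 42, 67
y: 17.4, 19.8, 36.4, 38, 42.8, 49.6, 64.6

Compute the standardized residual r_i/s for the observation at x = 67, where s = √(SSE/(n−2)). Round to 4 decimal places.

-0.5976

x=8: ŷ = 13 + 0.8·8 = 19.4; r = 17.4 − 19.4 = -2
x=11: ŷ = 13 + 0.8·11 = 21.8; r = 19.8 − 21.8 = -2
x=23: ŷ = 13 + 0.8·23 = 31.4; r = 36.4 − 31.4 = 5
x=35: ŷ = 13 + 0.8·35 = 41; r = 38 − 41 = -3
x=36: ŷ = 13 + 0.8·36 = 41.8; r = 42.8 − 41.8 = 1
x=42: ŷ = 13 + 0.8·42 = 46.6; r = 49.6 − 46.6 = 3
x=67: ŷ = 13 + 0.8·67 = 66.6; r = 64.6 − 66.6 = -2
SSE = 4 + 4 + 25 + 9 + 1 + 9 + 4 = 56
s = √(56/5) = 3.34664
r/s = -2 / 3.34664 = -0.5976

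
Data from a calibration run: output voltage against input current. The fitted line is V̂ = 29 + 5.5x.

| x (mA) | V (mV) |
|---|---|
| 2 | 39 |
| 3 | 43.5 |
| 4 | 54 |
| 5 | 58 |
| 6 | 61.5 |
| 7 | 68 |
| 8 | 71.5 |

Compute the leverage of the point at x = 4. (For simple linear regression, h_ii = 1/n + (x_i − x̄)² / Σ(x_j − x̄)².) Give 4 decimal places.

x̄ = (2 + 3 + 4 + 5 + 6 + 7 + 8)/7 = 5
Σ(x − x̄)² = 9 + 4 + 1 + 0 + 1 + 4 + 9 = 28
h = 1/7 + (-1)²/28 = 0.142857 + 0.0357143 = 0.1786

h = 0.1786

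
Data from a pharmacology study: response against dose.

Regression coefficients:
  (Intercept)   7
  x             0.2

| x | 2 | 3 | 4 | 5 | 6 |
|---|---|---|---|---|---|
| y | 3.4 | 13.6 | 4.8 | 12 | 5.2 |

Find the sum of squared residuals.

x=2: ŷ = 7 + 0.2·2 = 7.4; e = 3.4 − 7.4 = -4
x=3: ŷ = 7 + 0.2·3 = 7.6; e = 13.6 − 7.6 = 6
x=4: ŷ = 7 + 0.2·4 = 7.8; e = 4.8 − 7.8 = -3
x=5: ŷ = 7 + 0.2·5 = 8; e = 12 − 8 = 4
x=6: ŷ = 7 + 0.2·6 = 8.2; e = 5.2 − 8.2 = -3
SSE = 16 + 36 + 9 + 16 + 9 = 86

SSE = 86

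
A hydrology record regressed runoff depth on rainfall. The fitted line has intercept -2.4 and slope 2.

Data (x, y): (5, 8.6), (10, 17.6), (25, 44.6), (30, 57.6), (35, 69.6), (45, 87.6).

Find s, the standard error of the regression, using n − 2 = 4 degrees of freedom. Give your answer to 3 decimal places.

x=5: ŷ = -2.4 + 2·5 = 7.6; r = 8.6 − 7.6 = 1
x=10: ŷ = -2.4 + 2·10 = 17.6; r = 17.6 − 17.6 = 0
x=25: ŷ = -2.4 + 2·25 = 47.6; r = 44.6 − 47.6 = -3
x=30: ŷ = -2.4 + 2·30 = 57.6; r = 57.6 − 57.6 = 0
x=35: ŷ = -2.4 + 2·35 = 67.6; r = 69.6 − 67.6 = 2
x=45: ŷ = -2.4 + 2·45 = 87.6; r = 87.6 − 87.6 = 0
SSE = 1 + 0 + 9 + 0 + 4 + 0 = 14
s = √(14/4) = √3.5 ≈ 1.871

s = 1.871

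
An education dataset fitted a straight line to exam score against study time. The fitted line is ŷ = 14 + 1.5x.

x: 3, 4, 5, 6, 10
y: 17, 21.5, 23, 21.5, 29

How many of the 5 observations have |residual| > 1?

x=3: ŷ = 14 + 1.5·3 = 18.5; e = 17 − 18.5 = -1.5
x=4: ŷ = 14 + 1.5·4 = 20; e = 21.5 − 20 = 1.5
x=5: ŷ = 14 + 1.5·5 = 21.5; e = 23 − 21.5 = 1.5
x=6: ŷ = 14 + 1.5·6 = 23; e = 21.5 − 23 = -1.5
x=10: ŷ = 14 + 1.5·10 = 29; e = 29 − 29 = 0
|e| > 1: x=3 (|e|=1.5), x=4 (|e|=1.5), x=5 (|e|=1.5), x=6 (|e|=1.5) → 4

4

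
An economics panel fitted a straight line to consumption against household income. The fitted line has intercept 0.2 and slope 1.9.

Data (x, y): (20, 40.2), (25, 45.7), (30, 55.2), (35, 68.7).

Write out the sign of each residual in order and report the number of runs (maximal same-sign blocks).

3 runs

x=20: ŷ = 0.2 + 1.9·20 = 38.2; r = 40.2 − 38.2 = 2
x=25: ŷ = 0.2 + 1.9·25 = 47.7; r = 45.7 − 47.7 = -2
x=30: ŷ = 0.2 + 1.9·30 = 57.2; r = 55.2 − 57.2 = -2
x=35: ŷ = 0.2 + 1.9·35 = 66.7; r = 68.7 − 66.7 = 2
Signs: + − − +
Runs: +×1, −×2, +×1 → 3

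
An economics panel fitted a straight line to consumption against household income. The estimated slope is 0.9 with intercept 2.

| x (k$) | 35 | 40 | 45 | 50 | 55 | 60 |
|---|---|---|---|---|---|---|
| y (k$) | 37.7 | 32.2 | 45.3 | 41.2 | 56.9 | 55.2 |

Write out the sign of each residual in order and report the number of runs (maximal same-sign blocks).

6 runs

x=35: ŷ = 2 + 0.9·35 = 33.5; r = 37.7 − 33.5 = 4.2
x=40: ŷ = 2 + 0.9·40 = 38; r = 32.2 − 38 = -5.8
x=45: ŷ = 2 + 0.9·45 = 42.5; r = 45.3 − 42.5 = 2.8
x=50: ŷ = 2 + 0.9·50 = 47; r = 41.2 − 47 = -5.8
x=55: ŷ = 2 + 0.9·55 = 51.5; r = 56.9 − 51.5 = 5.4
x=60: ŷ = 2 + 0.9·60 = 56; r = 55.2 − 56 = -0.8
Signs: + − + − + −
Runs: +×1, −×1, +×1, −×1, +×1, −×1 → 6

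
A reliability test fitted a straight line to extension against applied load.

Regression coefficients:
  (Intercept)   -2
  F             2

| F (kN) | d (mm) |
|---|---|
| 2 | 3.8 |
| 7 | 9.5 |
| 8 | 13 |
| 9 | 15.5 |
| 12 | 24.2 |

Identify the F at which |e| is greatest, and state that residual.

F = 7, e = -2.5

F=2: ŷ = -2 + 2·2 = 2; e = 3.8 − 2 = 1.8
F=7: ŷ = -2 + 2·7 = 12; e = 9.5 − 12 = -2.5
F=8: ŷ = -2 + 2·8 = 14; e = 13 − 14 = -1
F=9: ŷ = -2 + 2·9 = 16; e = 15.5 − 16 = -0.5
F=12: ŷ = -2 + 2·12 = 22; e = 24.2 − 22 = 2.2
Largest |e| is 2.5 at F = 7, residual -2.5.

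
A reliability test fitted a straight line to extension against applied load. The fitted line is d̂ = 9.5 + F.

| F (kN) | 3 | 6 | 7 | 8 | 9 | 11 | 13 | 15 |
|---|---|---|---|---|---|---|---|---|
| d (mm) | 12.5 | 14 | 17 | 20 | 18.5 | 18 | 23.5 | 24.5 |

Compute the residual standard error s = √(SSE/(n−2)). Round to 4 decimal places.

F=3: d̂ = 9.5 + 3 = 12.5; r = 12.5 − 12.5 = 0
F=6: d̂ = 9.5 + 6 = 15.5; r = 14 − 15.5 = -1.5
F=7: d̂ = 9.5 + 7 = 16.5; r = 17 − 16.5 = 0.5
F=8: d̂ = 9.5 + 8 = 17.5; r = 20 − 17.5 = 2.5
F=9: d̂ = 9.5 + 9 = 18.5; r = 18.5 − 18.5 = 0
F=11: d̂ = 9.5 + 11 = 20.5; r = 18 − 20.5 = -2.5
F=13: d̂ = 9.5 + 13 = 22.5; r = 23.5 − 22.5 = 1
F=15: d̂ = 9.5 + 15 = 24.5; r = 24.5 − 24.5 = 0
SSE = 0 + 2.25 + 0.25 + 6.25 + 0 + 6.25 + 1 + 0 = 16
s = √(16/6) = √2.66667 ≈ 1.6330

s = 1.6330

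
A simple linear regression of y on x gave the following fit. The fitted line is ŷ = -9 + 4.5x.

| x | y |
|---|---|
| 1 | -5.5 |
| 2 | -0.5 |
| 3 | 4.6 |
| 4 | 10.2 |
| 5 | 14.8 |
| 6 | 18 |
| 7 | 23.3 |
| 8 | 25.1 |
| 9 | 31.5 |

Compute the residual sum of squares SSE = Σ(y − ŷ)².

SSE = 8.64

x=1: ŷ = -9 + 4.5·1 = -4.5; r = -5.5 − (-4.5) = -1
x=2: ŷ = -9 + 4.5·2 = 0; r = -0.5 − 0 = -0.5
x=3: ŷ = -9 + 4.5·3 = 4.5; r = 4.6 − 4.5 = 0.1
x=4: ŷ = -9 + 4.5·4 = 9; r = 10.2 − 9 = 1.2
x=5: ŷ = -9 + 4.5·5 = 13.5; r = 14.8 − 13.5 = 1.3
x=6: ŷ = -9 + 4.5·6 = 18; r = 18 − 18 = 0
x=7: ŷ = -9 + 4.5·7 = 22.5; r = 23.3 − 22.5 = 0.8
x=8: ŷ = -9 + 4.5·8 = 27; r = 25.1 − 27 = -1.9
x=9: ŷ = -9 + 4.5·9 = 31.5; r = 31.5 − 31.5 = 0
SSE = 1 + 0.25 + 0.01 + 1.44 + 1.69 + 0 + 0.64 + 3.61 + 0 = 8.64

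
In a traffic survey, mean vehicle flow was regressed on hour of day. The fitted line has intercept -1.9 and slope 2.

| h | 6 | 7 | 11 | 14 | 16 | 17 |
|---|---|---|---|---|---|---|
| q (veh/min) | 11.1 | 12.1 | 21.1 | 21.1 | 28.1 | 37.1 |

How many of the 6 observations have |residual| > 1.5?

h=6: q̂ = -1.9 + 2·6 = 10.1; e = 11.1 − 10.1 = 1
h=7: q̂ = -1.9 + 2·7 = 12.1; e = 12.1 − 12.1 = 0
h=11: q̂ = -1.9 + 2·11 = 20.1; e = 21.1 − 20.1 = 1
h=14: q̂ = -1.9 + 2·14 = 26.1; e = 21.1 − 26.1 = -5
h=16: q̂ = -1.9 + 2·16 = 30.1; e = 28.1 − 30.1 = -2
h=17: q̂ = -1.9 + 2·17 = 32.1; e = 37.1 − 32.1 = 5
|e| > 1.5: h=14 (|e|=5), h=16 (|e|=2), h=17 (|e|=5) → 3

3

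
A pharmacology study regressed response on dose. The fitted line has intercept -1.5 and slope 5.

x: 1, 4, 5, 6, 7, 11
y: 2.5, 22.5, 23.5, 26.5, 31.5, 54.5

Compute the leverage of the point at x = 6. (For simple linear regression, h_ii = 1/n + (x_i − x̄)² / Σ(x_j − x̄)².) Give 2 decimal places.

x̄ = (1 + 4 + 5 + 6 + 7 + 11)/6 = 5.66667
Σ(x − x̄)² = 21.7778 + 2.77778 + 0.444444 + 0.111111 + 1.77778 + 28.4444 = 55.3333
h = 1/6 + (0.333333)²/55.3333 = 0.166667 + 0.00200803 = 0.17

h = 0.17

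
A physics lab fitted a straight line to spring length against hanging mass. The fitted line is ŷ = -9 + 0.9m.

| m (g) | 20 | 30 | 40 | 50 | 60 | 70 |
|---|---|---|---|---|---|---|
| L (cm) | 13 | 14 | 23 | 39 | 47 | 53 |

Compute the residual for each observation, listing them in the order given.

4, -4, -4, 3, 2, -1

m=20: ŷ = -9 + 0.9·20 = 9; e = 13 − 9 = 4
m=30: ŷ = -9 + 0.9·30 = 18; e = 14 − 18 = -4
m=40: ŷ = -9 + 0.9·40 = 27; e = 23 − 27 = -4
m=50: ŷ = -9 + 0.9·50 = 36; e = 39 − 36 = 3
m=60: ŷ = -9 + 0.9·60 = 45; e = 47 − 45 = 2
m=70: ŷ = -9 + 0.9·70 = 54; e = 53 − 54 = -1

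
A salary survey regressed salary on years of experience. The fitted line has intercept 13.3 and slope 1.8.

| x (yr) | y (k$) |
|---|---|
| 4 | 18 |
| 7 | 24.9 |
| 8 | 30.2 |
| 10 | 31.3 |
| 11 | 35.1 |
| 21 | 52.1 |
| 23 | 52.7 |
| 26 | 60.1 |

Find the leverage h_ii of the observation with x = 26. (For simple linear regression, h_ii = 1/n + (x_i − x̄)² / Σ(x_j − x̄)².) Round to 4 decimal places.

h = 0.4354

x̄ = (4 + 7 + 8 + 10 + 11 + 21 + 23 + 26)/8 = 13.75
Σ(x − x̄)² = 95.0625 + 45.5625 + 33.0625 + 14.0625 + 7.5625 + 52.5625 + 85.5625 + 150.062 = 483.5
h = 1/8 + (12.25)²/483.5 = 0.125 + 0.310367 = 0.4354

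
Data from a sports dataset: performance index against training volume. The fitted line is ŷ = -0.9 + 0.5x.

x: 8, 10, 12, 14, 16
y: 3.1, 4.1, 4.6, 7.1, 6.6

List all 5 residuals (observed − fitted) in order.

0, 0, -0.5, 1, -0.5

x=8: ŷ = -0.9 + 0.5·8 = 3.1; e = 3.1 − 3.1 = 0
x=10: ŷ = -0.9 + 0.5·10 = 4.1; e = 4.1 − 4.1 = 0
x=12: ŷ = -0.9 + 0.5·12 = 5.1; e = 4.6 − 5.1 = -0.5
x=14: ŷ = -0.9 + 0.5·14 = 6.1; e = 7.1 − 6.1 = 1
x=16: ŷ = -0.9 + 0.5·16 = 7.1; e = 6.6 − 7.1 = -0.5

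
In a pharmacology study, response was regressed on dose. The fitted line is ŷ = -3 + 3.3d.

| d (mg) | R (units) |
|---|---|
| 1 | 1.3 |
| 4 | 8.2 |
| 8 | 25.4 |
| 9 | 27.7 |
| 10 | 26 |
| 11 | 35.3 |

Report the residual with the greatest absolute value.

e = -4

d=1: ŷ = -3 + 3.3·1 = 0.3; e = 1.3 − 0.3 = 1
d=4: ŷ = -3 + 3.3·4 = 10.2; e = 8.2 − 10.2 = -2
d=8: ŷ = -3 + 3.3·8 = 23.4; e = 25.4 − 23.4 = 2
d=9: ŷ = -3 + 3.3·9 = 26.7; e = 27.7 − 26.7 = 1
d=10: ŷ = -3 + 3.3·10 = 30; e = 26 − 30 = -4
d=11: ŷ = -3 + 3.3·11 = 33.3; e = 35.3 − 33.3 = 2
Largest |e| is 4 at d = 10, residual -4.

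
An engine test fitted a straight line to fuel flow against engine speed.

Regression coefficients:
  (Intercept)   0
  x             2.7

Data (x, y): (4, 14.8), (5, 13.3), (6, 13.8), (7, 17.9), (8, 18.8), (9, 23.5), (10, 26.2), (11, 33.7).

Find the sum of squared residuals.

x=4: ŷ = 2.7·4 = 10.8; e = 14.8 − 10.8 = 4
x=5: ŷ = 2.7·5 = 13.5; e = 13.3 − 13.5 = -0.2
x=6: ŷ = 2.7·6 = 16.2; e = 13.8 − 16.2 = -2.4
x=7: ŷ = 2.7·7 = 18.9; e = 17.9 − 18.9 = -1
x=8: ŷ = 2.7·8 = 21.6; e = 18.8 − 21.6 = -2.8
x=9: ŷ = 2.7·9 = 24.3; e = 23.5 − 24.3 = -0.8
x=10: ŷ = 2.7·10 = 27; e = 26.2 − 27 = -0.8
x=11: ŷ = 2.7·11 = 29.7; e = 33.7 − 29.7 = 4
SSE = 16 + 0.04 + 5.76 + 1 + 7.84 + 0.64 + 0.64 + 16 = 47.92

SSE = 47.92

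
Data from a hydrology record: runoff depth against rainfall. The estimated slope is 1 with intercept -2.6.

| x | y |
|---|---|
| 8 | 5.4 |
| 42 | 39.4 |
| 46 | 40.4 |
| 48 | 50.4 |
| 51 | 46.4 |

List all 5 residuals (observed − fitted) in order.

0, 0, -3, 5, -2

x=8: ŷ = -2.6 + 8 = 5.4; r = 5.4 − 5.4 = 0
x=42: ŷ = -2.6 + 42 = 39.4; r = 39.4 − 39.4 = 0
x=46: ŷ = -2.6 + 46 = 43.4; r = 40.4 − 43.4 = -3
x=48: ŷ = -2.6 + 48 = 45.4; r = 50.4 − 45.4 = 5
x=51: ŷ = -2.6 + 51 = 48.4; r = 46.4 − 48.4 = -2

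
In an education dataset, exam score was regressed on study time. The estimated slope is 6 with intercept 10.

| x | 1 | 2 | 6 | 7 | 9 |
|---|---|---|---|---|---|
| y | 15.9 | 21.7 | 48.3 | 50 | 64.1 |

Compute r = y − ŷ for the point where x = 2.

ŷ = 10 + 6·2 = 22
r = 21.7 − 22 = -0.3

r = -0.3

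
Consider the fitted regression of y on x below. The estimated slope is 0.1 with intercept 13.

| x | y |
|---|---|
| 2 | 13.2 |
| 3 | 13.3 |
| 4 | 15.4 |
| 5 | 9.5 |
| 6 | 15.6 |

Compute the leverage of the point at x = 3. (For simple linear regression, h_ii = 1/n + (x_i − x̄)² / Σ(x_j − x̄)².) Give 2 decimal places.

x̄ = (2 + 3 + 4 + 5 + 6)/5 = 4
Σ(x − x̄)² = 4 + 1 + 0 + 1 + 4 = 10
h = 1/5 + (-1)²/10 = 0.2 + 0.1 = 0.30

h = 0.30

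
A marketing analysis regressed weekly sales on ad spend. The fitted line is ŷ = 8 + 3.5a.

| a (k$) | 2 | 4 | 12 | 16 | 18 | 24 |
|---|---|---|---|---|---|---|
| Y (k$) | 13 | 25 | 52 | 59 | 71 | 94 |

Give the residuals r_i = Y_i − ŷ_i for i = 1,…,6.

a=2: ŷ = 8 + 3.5·2 = 15; r = 13 − 15 = -2
a=4: ŷ = 8 + 3.5·4 = 22; r = 25 − 22 = 3
a=12: ŷ = 8 + 3.5·12 = 50; r = 52 − 50 = 2
a=16: ŷ = 8 + 3.5·16 = 64; r = 59 − 64 = -5
a=18: ŷ = 8 + 3.5·18 = 71; r = 71 − 71 = 0
a=24: ŷ = 8 + 3.5·24 = 92; r = 94 − 92 = 2

-2, 3, 2, -5, 0, 2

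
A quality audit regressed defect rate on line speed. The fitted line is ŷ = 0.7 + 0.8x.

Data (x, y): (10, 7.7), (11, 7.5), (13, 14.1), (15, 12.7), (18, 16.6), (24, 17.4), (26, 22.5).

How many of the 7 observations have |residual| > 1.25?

4

x=10: ŷ = 0.7 + 0.8·10 = 8.7; e = 7.7 − 8.7 = -1
x=11: ŷ = 0.7 + 0.8·11 = 9.5; e = 7.5 − 9.5 = -2
x=13: ŷ = 0.7 + 0.8·13 = 11.1; e = 14.1 − 11.1 = 3
x=15: ŷ = 0.7 + 0.8·15 = 12.7; e = 12.7 − 12.7 = 0
x=18: ŷ = 0.7 + 0.8·18 = 15.1; e = 16.6 − 15.1 = 1.5
x=24: ŷ = 0.7 + 0.8·24 = 19.9; e = 17.4 − 19.9 = -2.5
x=26: ŷ = 0.7 + 0.8·26 = 21.5; e = 22.5 − 21.5 = 1
|e| > 1.25: x=11 (|e|=2), x=13 (|e|=3), x=18 (|e|=1.5), x=24 (|e|=2.5) → 4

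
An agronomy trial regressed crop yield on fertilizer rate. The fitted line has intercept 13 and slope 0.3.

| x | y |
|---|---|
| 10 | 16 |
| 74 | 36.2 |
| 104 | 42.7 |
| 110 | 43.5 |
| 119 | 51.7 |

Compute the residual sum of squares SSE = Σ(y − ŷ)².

SSE = 18.5

x=10: ŷ = 13 + 0.3·10 = 16; e = 16 − 16 = 0
x=74: ŷ = 13 + 0.3·74 = 35.2; e = 36.2 − 35.2 = 1
x=104: ŷ = 13 + 0.3·104 = 44.2; e = 42.7 − 44.2 = -1.5
x=110: ŷ = 13 + 0.3·110 = 46; e = 43.5 − 46 = -2.5
x=119: ŷ = 13 + 0.3·119 = 48.7; e = 51.7 − 48.7 = 3
SSE = 0 + 1 + 2.25 + 6.25 + 9 = 18.5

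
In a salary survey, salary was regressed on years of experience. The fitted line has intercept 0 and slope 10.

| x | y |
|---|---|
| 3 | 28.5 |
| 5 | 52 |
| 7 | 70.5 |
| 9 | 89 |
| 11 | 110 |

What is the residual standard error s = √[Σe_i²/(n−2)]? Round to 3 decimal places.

x=3: ŷ = 10·3 = 30; e = 28.5 − 30 = -1.5
x=5: ŷ = 10·5 = 50; e = 52 − 50 = 2
x=7: ŷ = 10·7 = 70; e = 70.5 − 70 = 0.5
x=9: ŷ = 10·9 = 90; e = 89 − 90 = -1
x=11: ŷ = 10·11 = 110; e = 110 − 110 = 0
SSE = 2.25 + 4 + 0.25 + 1 + 0 = 7.5
s = √(7.5/3) = √2.5 ≈ 1.581

s = 1.581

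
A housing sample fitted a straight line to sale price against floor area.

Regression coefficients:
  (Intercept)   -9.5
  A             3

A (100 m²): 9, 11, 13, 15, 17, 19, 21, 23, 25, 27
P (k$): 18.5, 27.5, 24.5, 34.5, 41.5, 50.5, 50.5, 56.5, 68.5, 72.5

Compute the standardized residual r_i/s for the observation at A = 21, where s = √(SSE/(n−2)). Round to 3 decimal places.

-0.949

A=9: P̂ = -9.5 + 3·9 = 17.5; r = 18.5 − 17.5 = 1
A=11: P̂ = -9.5 + 3·11 = 23.5; r = 27.5 − 23.5 = 4
A=13: P̂ = -9.5 + 3·13 = 29.5; r = 24.5 − 29.5 = -5
A=15: P̂ = -9.5 + 3·15 = 35.5; r = 34.5 − 35.5 = -1
A=17: P̂ = -9.5 + 3·17 = 41.5; r = 41.5 − 41.5 = 0
A=19: P̂ = -9.5 + 3·19 = 47.5; r = 50.5 − 47.5 = 3
A=21: P̂ = -9.5 + 3·21 = 53.5; r = 50.5 − 53.5 = -3
A=23: P̂ = -9.5 + 3·23 = 59.5; r = 56.5 − 59.5 = -3
A=25: P̂ = -9.5 + 3·25 = 65.5; r = 68.5 − 65.5 = 3
A=27: P̂ = -9.5 + 3·27 = 71.5; r = 72.5 − 71.5 = 1
SSE = 1 + 16 + 25 + 1 + 0 + 9 + 9 + 9 + 9 + 1 = 80
s = √(80/8) = 3.16228
r/s = -3 / 3.16228 = -0.949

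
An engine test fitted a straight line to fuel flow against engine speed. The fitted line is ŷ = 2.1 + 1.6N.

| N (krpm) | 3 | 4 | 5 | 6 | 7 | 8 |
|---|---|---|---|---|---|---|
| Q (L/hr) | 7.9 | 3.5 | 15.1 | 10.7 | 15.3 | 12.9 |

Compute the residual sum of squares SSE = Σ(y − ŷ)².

SSE = 60

N=3: ŷ = 2.1 + 1.6·3 = 6.9; e = 7.9 − 6.9 = 1
N=4: ŷ = 2.1 + 1.6·4 = 8.5; e = 3.5 − 8.5 = -5
N=5: ŷ = 2.1 + 1.6·5 = 10.1; e = 15.1 − 10.1 = 5
N=6: ŷ = 2.1 + 1.6·6 = 11.7; e = 10.7 − 11.7 = -1
N=7: ŷ = 2.1 + 1.6·7 = 13.3; e = 15.3 − 13.3 = 2
N=8: ŷ = 2.1 + 1.6·8 = 14.9; e = 12.9 − 14.9 = -2
SSE = 1 + 25 + 25 + 1 + 4 + 4 = 60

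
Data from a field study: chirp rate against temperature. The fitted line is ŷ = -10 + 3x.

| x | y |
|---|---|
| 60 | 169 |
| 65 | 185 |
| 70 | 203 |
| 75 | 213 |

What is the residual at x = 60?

ŷ = -10 + 3·60 = 170
r = 169 − 170 = -1

r = -1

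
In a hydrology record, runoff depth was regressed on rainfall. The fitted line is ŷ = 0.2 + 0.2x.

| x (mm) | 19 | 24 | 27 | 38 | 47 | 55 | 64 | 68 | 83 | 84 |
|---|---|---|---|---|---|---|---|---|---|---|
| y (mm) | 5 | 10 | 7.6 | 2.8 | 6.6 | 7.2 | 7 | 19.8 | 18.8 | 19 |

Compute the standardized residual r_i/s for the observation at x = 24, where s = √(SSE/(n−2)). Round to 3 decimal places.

x=19: ŷ = 0.2 + 0.2·19 = 4; r = 5 − 4 = 1
x=24: ŷ = 0.2 + 0.2·24 = 5; r = 10 − 5 = 5
x=27: ŷ = 0.2 + 0.2·27 = 5.6; r = 7.6 − 5.6 = 2
x=38: ŷ = 0.2 + 0.2·38 = 7.8; r = 2.8 − 7.8 = -5
x=47: ŷ = 0.2 + 0.2·47 = 9.6; r = 6.6 − 9.6 = -3
x=55: ŷ = 0.2 + 0.2·55 = 11.2; r = 7.2 − 11.2 = -4
x=64: ŷ = 0.2 + 0.2·64 = 13; r = 7 − 13 = -6
x=68: ŷ = 0.2 + 0.2·68 = 13.8; r = 19.8 − 13.8 = 6
x=83: ŷ = 0.2 + 0.2·83 = 16.8; r = 18.8 − 16.8 = 2
x=84: ŷ = 0.2 + 0.2·84 = 17; r = 19 − 17 = 2
SSE = 1 + 25 + 4 + 25 + 9 + 16 + 36 + 36 + 4 + 4 = 160
s = √(160/8) = 4.47214
r/s = 5 / 4.47214 = 1.118

1.118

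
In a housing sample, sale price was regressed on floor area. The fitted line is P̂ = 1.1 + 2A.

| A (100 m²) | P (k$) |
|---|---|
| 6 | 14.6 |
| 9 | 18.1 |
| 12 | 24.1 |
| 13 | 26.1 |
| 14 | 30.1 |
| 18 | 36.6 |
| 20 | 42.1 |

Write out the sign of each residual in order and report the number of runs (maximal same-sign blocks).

5 runs

A=6: P̂ = 1.1 + 2·6 = 13.1; r = 14.6 − 13.1 = 1.5
A=9: P̂ = 1.1 + 2·9 = 19.1; r = 18.1 − 19.1 = -1
A=12: P̂ = 1.1 + 2·12 = 25.1; r = 24.1 − 25.1 = -1
A=13: P̂ = 1.1 + 2·13 = 27.1; r = 26.1 − 27.1 = -1
A=14: P̂ = 1.1 + 2·14 = 29.1; r = 30.1 − 29.1 = 1
A=18: P̂ = 1.1 + 2·18 = 37.1; r = 36.6 − 37.1 = -0.5
A=20: P̂ = 1.1 + 2·20 = 41.1; r = 42.1 − 41.1 = 1
Signs: + − − − + − +
Runs: +×1, −×3, +×1, −×1, +×1 → 5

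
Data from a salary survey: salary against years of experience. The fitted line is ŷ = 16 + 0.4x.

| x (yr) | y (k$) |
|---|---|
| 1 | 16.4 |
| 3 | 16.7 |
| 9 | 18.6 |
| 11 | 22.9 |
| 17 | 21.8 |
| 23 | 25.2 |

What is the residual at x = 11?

ŷ = 16 + 0.4·11 = 20.4
e = 22.9 − 20.4 = 2.5

e = 2.5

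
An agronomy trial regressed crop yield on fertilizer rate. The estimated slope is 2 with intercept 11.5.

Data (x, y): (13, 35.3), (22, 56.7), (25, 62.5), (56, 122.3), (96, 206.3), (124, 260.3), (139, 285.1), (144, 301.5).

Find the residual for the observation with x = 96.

ŷ = 11.5 + 2·96 = 203.5
e = 206.3 − 203.5 = 2.8

e = 2.8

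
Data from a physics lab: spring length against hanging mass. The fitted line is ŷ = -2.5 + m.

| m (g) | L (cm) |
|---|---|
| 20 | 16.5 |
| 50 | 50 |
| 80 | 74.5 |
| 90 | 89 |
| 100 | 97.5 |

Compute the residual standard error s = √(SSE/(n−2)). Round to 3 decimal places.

m=20: ŷ = -2.5 + 20 = 17.5; e = 16.5 − 17.5 = -1
m=50: ŷ = -2.5 + 50 = 47.5; e = 50 − 47.5 = 2.5
m=80: ŷ = -2.5 + 80 = 77.5; e = 74.5 − 77.5 = -3
m=90: ŷ = -2.5 + 90 = 87.5; e = 89 − 87.5 = 1.5
m=100: ŷ = -2.5 + 100 = 97.5; e = 97.5 − 97.5 = 0
SSE = 1 + 6.25 + 9 + 2.25 + 0 = 18.5
s = √(18.5/3) = √6.16667 ≈ 2.483

s = 2.483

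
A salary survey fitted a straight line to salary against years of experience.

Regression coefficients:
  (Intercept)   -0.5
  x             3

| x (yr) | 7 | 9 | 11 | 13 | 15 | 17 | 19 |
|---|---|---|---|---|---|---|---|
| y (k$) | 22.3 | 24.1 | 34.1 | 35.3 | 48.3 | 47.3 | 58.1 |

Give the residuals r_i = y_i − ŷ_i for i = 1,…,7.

x=7: ŷ = -0.5 + 3·7 = 20.5; r = 22.3 − 20.5 = 1.8
x=9: ŷ = -0.5 + 3·9 = 26.5; r = 24.1 − 26.5 = -2.4
x=11: ŷ = -0.5 + 3·11 = 32.5; r = 34.1 − 32.5 = 1.6
x=13: ŷ = -0.5 + 3·13 = 38.5; r = 35.3 − 38.5 = -3.2
x=15: ŷ = -0.5 + 3·15 = 44.5; r = 48.3 − 44.5 = 3.8
x=17: ŷ = -0.5 + 3·17 = 50.5; r = 47.3 − 50.5 = -3.2
x=19: ŷ = -0.5 + 3·19 = 56.5; r = 58.1 − 56.5 = 1.6

1.8, -2.4, 1.6, -3.2, 3.8, -3.2, 1.6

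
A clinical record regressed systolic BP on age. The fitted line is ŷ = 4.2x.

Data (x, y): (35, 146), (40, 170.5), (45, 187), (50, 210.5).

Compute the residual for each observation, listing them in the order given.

x=35: ŷ = 4.2·35 = 147; e = 146 − 147 = -1
x=40: ŷ = 4.2·40 = 168; e = 170.5 − 168 = 2.5
x=45: ŷ = 4.2·45 = 189; e = 187 − 189 = -2
x=50: ŷ = 4.2·50 = 210; e = 210.5 − 210 = 0.5

-1, 2.5, -2, 0.5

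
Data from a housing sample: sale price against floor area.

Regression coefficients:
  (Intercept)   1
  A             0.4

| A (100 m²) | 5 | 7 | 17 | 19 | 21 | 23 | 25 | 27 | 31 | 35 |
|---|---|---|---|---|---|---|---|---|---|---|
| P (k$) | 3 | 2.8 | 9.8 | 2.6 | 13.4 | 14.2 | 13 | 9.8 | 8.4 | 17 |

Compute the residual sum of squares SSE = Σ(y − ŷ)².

A=5: P̂ = 1 + 0.4·5 = 3; e = 3 − 3 = 0
A=7: P̂ = 1 + 0.4·7 = 3.8; e = 2.8 − 3.8 = -1
A=17: P̂ = 1 + 0.4·17 = 7.8; e = 9.8 − 7.8 = 2
A=19: P̂ = 1 + 0.4·19 = 8.6; e = 2.6 − 8.6 = -6
A=21: P̂ = 1 + 0.4·21 = 9.4; e = 13.4 − 9.4 = 4
A=23: P̂ = 1 + 0.4·23 = 10.2; e = 14.2 − 10.2 = 4
A=25: P̂ = 1 + 0.4·25 = 11; e = 13 − 11 = 2
A=27: P̂ = 1 + 0.4·27 = 11.8; e = 9.8 − 11.8 = -2
A=31: P̂ = 1 + 0.4·31 = 13.4; e = 8.4 − 13.4 = -5
A=35: P̂ = 1 + 0.4·35 = 15; e = 17 − 15 = 2
SSE = 0 + 1 + 4 + 36 + 16 + 16 + 4 + 4 + 25 + 4 = 110

SSE = 110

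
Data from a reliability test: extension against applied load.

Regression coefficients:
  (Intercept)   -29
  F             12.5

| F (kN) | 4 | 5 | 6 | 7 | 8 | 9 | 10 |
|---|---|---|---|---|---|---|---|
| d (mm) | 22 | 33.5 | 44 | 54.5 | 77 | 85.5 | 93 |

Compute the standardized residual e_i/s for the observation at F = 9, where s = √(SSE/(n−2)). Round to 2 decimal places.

0.53

F=4: d̂ = -29 + 12.5·4 = 21; e = 22 − 21 = 1
F=5: d̂ = -29 + 12.5·5 = 33.5; e = 33.5 − 33.5 = 0
F=6: d̂ = -29 + 12.5·6 = 46; e = 44 − 46 = -2
F=7: d̂ = -29 + 12.5·7 = 58.5; e = 54.5 − 58.5 = -4
F=8: d̂ = -29 + 12.5·8 = 71; e = 77 − 71 = 6
F=9: d̂ = -29 + 12.5·9 = 83.5; e = 85.5 − 83.5 = 2
F=10: d̂ = -29 + 12.5·10 = 96; e = 93 − 96 = -3
SSE = 1 + 0 + 4 + 16 + 36 + 4 + 9 = 70
s = √(70/5) = 3.74166
e/s = 2 / 3.74166 = 0.53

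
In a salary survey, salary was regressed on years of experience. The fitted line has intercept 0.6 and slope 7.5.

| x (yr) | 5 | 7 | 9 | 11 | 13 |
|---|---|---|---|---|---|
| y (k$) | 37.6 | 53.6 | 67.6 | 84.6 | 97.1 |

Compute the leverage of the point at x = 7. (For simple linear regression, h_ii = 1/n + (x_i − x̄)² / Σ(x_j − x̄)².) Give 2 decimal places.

x̄ = (5 + 7 + 9 + 11 + 13)/5 = 9
Σ(x − x̄)² = 16 + 4 + 0 + 4 + 16 = 40
h = 1/5 + (-2)²/40 = 0.2 + 0.1 = 0.30

h = 0.30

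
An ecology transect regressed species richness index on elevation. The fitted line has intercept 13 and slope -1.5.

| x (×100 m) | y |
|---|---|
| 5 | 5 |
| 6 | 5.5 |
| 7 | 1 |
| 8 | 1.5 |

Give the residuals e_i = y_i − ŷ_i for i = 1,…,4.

x=5: ŷ = 13 − 1.5·5 = 5.5; e = 5 − 5.5 = -0.5
x=6: ŷ = 13 − 1.5·6 = 4; e = 5.5 − 4 = 1.5
x=7: ŷ = 13 − 1.5·7 = 2.5; e = 1 − 2.5 = -1.5
x=8: ŷ = 13 − 1.5·8 = 1; e = 1.5 − 1 = 0.5

-0.5, 1.5, -1.5, 0.5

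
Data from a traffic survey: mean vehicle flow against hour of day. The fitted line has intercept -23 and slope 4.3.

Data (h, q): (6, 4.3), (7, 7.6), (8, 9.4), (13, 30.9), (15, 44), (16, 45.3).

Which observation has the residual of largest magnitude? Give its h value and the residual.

h = 15, r = 2.5

h=6: ŷ = -23 + 4.3·6 = 2.8; r = 4.3 − 2.8 = 1.5
h=7: ŷ = -23 + 4.3·7 = 7.1; r = 7.6 − 7.1 = 0.5
h=8: ŷ = -23 + 4.3·8 = 11.4; r = 9.4 − 11.4 = -2
h=13: ŷ = -23 + 4.3·13 = 32.9; r = 30.9 − 32.9 = -2
h=15: ŷ = -23 + 4.3·15 = 41.5; r = 44 − 41.5 = 2.5
h=16: ŷ = -23 + 4.3·16 = 45.8; r = 45.3 − 45.8 = -0.5
Largest |r| is 2.5 at h = 15, residual 2.5.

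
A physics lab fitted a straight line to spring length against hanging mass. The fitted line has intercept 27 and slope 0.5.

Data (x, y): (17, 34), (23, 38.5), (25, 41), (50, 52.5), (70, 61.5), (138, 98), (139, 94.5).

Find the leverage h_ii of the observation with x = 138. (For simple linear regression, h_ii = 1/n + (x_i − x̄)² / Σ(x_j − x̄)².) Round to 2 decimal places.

h = 0.45

x̄ = (17 + 23 + 25 + 50 + 70 + 138 + 139)/7 = 66
Σ(x − x̄)² = 2401 + 1849 + 1681 + 256 + 16 + 5184 + 5329 = 16716
h = 1/7 + (72)²/16716 = 0.142857 + 0.310122 = 0.45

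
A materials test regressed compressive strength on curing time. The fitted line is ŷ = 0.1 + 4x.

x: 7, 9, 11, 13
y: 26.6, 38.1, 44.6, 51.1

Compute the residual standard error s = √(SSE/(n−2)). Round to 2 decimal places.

s = 1.94

x=7: ŷ = 0.1 + 4·7 = 28.1; e = 26.6 − 28.1 = -1.5
x=9: ŷ = 0.1 + 4·9 = 36.1; e = 38.1 − 36.1 = 2
x=11: ŷ = 0.1 + 4·11 = 44.1; e = 44.6 − 44.1 = 0.5
x=13: ŷ = 0.1 + 4·13 = 52.1; e = 51.1 − 52.1 = -1
SSE = 2.25 + 4 + 0.25 + 1 = 7.5
s = √(7.5/2) = √3.75 ≈ 1.94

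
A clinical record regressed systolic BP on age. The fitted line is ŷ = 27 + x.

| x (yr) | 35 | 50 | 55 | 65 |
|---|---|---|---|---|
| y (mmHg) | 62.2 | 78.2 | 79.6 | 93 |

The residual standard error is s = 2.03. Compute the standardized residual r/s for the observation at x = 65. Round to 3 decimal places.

0.493

ŷ = 27 + 65 = 92
r = 93 − 92 = 1
r/s = 1 / 2.03 = 0.493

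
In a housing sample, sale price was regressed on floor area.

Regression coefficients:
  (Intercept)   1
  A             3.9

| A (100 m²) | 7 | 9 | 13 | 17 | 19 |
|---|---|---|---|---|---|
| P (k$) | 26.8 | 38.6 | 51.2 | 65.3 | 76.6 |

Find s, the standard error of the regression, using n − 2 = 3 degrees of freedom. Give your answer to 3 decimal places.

s = 2.236

A=7: ŷ = 1 + 3.9·7 = 28.3; r = 26.8 − 28.3 = -1.5
A=9: ŷ = 1 + 3.9·9 = 36.1; r = 38.6 − 36.1 = 2.5
A=13: ŷ = 1 + 3.9·13 = 51.7; r = 51.2 − 51.7 = -0.5
A=17: ŷ = 1 + 3.9·17 = 67.3; r = 65.3 − 67.3 = -2
A=19: ŷ = 1 + 3.9·19 = 75.1; r = 76.6 − 75.1 = 1.5
SSE = 2.25 + 6.25 + 0.25 + 4 + 2.25 = 15
s = √(15/3) = √5 ≈ 2.236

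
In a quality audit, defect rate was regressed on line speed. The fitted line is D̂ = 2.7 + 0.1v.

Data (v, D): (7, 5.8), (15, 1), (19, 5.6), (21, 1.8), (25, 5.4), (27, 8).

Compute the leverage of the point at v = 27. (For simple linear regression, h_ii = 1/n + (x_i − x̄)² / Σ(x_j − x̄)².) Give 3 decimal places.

v̄ = (7 + 15 + 19 + 21 + 25 + 27)/6 = 19
Σ(v − v̄)² = 144 + 16 + 0 + 4 + 36 + 64 = 264
h = 1/6 + (8)²/264 = 0.166667 + 0.242424 = 0.409

h = 0.409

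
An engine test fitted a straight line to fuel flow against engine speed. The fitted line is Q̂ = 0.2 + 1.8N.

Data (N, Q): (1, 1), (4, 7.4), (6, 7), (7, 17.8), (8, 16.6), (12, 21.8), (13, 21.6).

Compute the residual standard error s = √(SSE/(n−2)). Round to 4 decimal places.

N=1: Q̂ = 0.2 + 1.8·1 = 2; e = 1 − 2 = -1
N=4: Q̂ = 0.2 + 1.8·4 = 7.4; e = 7.4 − 7.4 = 0
N=6: Q̂ = 0.2 + 1.8·6 = 11; e = 7 − 11 = -4
N=7: Q̂ = 0.2 + 1.8·7 = 12.8; e = 17.8 − 12.8 = 5
N=8: Q̂ = 0.2 + 1.8·8 = 14.6; e = 16.6 − 14.6 = 2
N=12: Q̂ = 0.2 + 1.8·12 = 21.8; e = 21.8 − 21.8 = 0
N=13: Q̂ = 0.2 + 1.8·13 = 23.6; e = 21.6 − 23.6 = -2
SSE = 1 + 0 + 16 + 25 + 4 + 0 + 4 = 50
s = √(50/5) = √10 ≈ 3.1623

s = 3.1623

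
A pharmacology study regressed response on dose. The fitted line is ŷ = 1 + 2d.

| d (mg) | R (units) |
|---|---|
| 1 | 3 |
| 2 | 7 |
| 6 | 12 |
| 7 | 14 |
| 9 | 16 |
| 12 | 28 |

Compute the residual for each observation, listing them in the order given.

d=1: ŷ = 1 + 2·1 = 3; e = 3 − 3 = 0
d=2: ŷ = 1 + 2·2 = 5; e = 7 − 5 = 2
d=6: ŷ = 1 + 2·6 = 13; e = 12 − 13 = -1
d=7: ŷ = 1 + 2·7 = 15; e = 14 − 15 = -1
d=9: ŷ = 1 + 2·9 = 19; e = 16 − 19 = -3
d=12: ŷ = 1 + 2·12 = 25; e = 28 − 25 = 3

0, 2, -1, -1, -3, 3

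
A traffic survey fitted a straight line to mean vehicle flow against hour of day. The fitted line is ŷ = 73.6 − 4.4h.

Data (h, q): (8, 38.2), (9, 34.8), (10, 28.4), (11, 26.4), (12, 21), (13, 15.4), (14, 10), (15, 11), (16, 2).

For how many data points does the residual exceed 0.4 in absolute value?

h=8: ŷ = 73.6 − 4.4·8 = 38.4; e = 38.2 − 38.4 = -0.2
h=9: ŷ = 73.6 − 4.4·9 = 34; e = 34.8 − 34 = 0.8
h=10: ŷ = 73.6 − 4.4·10 = 29.6; e = 28.4 − 29.6 = -1.2
h=11: ŷ = 73.6 − 4.4·11 = 25.2; e = 26.4 − 25.2 = 1.2
h=12: ŷ = 73.6 − 4.4·12 = 20.8; e = 21 − 20.8 = 0.2
h=13: ŷ = 73.6 − 4.4·13 = 16.4; e = 15.4 − 16.4 = -1
h=14: ŷ = 73.6 − 4.4·14 = 12; e = 10 − 12 = -2
h=15: ŷ = 73.6 − 4.4·15 = 7.6; e = 11 − 7.6 = 3.4
h=16: ŷ = 73.6 − 4.4·16 = 3.2; e = 2 − 3.2 = -1.2
|e| > 0.4: h=9 (|e|=0.8), h=10 (|e|=1.2), h=11 (|e|=1.2), h=13 (|e|=1), h=14 (|e|=2), h=15 (|e|=3.4), h=16 (|e|=1.2) → 7

7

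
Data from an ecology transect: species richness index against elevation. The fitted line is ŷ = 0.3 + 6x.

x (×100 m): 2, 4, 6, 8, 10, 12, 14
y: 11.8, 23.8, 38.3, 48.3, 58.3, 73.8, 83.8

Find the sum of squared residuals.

SSE = 11

x=2: ŷ = 0.3 + 6·2 = 12.3; r = 11.8 − 12.3 = -0.5
x=4: ŷ = 0.3 + 6·4 = 24.3; r = 23.8 − 24.3 = -0.5
x=6: ŷ = 0.3 + 6·6 = 36.3; r = 38.3 − 36.3 = 2
x=8: ŷ = 0.3 + 6·8 = 48.3; r = 48.3 − 48.3 = 0
x=10: ŷ = 0.3 + 6·10 = 60.3; r = 58.3 − 60.3 = -2
x=12: ŷ = 0.3 + 6·12 = 72.3; r = 73.8 − 72.3 = 1.5
x=14: ŷ = 0.3 + 6·14 = 84.3; r = 83.8 − 84.3 = -0.5
SSE = 0.25 + 0.25 + 4 + 0 + 4 + 2.25 + 0.25 = 11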